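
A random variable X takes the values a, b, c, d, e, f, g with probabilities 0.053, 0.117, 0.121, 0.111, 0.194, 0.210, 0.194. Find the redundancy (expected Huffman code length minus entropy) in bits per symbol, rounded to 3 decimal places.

Entropy H = −Σ p log₂ p ≈ 2.6983 bits.
Huffman merges: 53/1000+111/1000→41/250; 117/1000+121/1000→119/500; 41/250+97/500→179/500; 97/500+21/100→101/250; 119/500+179/500→149/250; 101/250+149/250→1. L = 69/25 ≈ 2.7600.
L − H = 2.7600 − 2.6983 = 0.062 bits.

0.062 bits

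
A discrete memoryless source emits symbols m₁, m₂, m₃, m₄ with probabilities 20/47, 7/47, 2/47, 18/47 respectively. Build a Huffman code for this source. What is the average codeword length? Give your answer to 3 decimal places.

1.766 bits/symbol

Repeatedly combine the two least-probable nodes; the expected code length is the sum of the merged weights.
merge 2/47 + 7/47 → 9/47
merge 9/47 + 18/47 → 27/47
merge 20/47 + 27/47 → 1
L = 9/47 + 27/47 + 1 = 83/47 ≈ 1.766 bits/symbol.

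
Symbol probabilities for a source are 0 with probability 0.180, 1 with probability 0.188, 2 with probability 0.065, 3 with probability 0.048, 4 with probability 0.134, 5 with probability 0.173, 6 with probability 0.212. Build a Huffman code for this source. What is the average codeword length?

Repeatedly combine the two least-probable nodes; the expected code length is the sum of the merged weights.
merge 6/125 + 13/200 → 113/1000
merge 113/1000 + 67/500 → 247/1000
merge 173/1000 + 9/50 → 353/1000
merge 47/250 + 53/250 → 2/5
merge 247/1000 + 353/1000 → 3/5
merge 2/5 + 3/5 → 1
L = 113/1000 + 247/1000 + 353/1000 + 2/5 + 3/5 + 1 = 2713/1000 = 2.713 bits/symbol.

2.713 bits/symbol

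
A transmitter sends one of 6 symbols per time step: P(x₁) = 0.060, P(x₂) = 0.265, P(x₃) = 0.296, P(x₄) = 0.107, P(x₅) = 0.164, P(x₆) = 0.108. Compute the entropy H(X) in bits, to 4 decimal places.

2.3907 bits

H = −Σ pᵢ log₂ pᵢ.
−0.060·log₂(0.060) = 0.2435
−0.265·log₂(0.265) = 0.5077
−0.296·log₂(0.296) = 0.5199
−0.107·log₂(0.107) = 0.3450
−0.164·log₂(0.164) = 0.4278
−0.108·log₂(0.108) = 0.3468
Sum ≈ 2.3907 → 2.3907 bits.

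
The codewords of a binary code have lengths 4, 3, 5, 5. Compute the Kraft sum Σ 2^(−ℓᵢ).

0.25

With common denominator 2^5 = 32: Σ 2^(−ℓᵢ) = 2/32 + 4/32 + 1/32 + 1/32 = 8/32 = 0.25.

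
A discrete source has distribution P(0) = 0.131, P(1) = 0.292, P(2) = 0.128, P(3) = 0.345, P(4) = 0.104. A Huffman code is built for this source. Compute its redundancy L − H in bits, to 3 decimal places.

0.080 bits

Entropy H = −Σ p log₂ p ≈ 2.1516 bits.
Huffman merges: 13/125+16/125→29/125; 131/1000+29/125→363/1000; 73/250+69/200→637/1000; 363/1000+637/1000→1. L = 279/125 ≈ 2.2320.
L − H = 2.2320 − 2.1516 = 0.080 bits.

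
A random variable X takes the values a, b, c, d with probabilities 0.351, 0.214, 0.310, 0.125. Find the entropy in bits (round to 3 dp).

H = −Σ pᵢ log₂ pᵢ.
−0.351·log₂(0.351) = 0.5302
−0.214·log₂(0.214) = 0.4760
−0.310·log₂(0.310) = 0.5238
−0.125·log₂(0.125) = 0.3750
Sum ≈ 1.9050 → 1.905 bits.

1.905 bits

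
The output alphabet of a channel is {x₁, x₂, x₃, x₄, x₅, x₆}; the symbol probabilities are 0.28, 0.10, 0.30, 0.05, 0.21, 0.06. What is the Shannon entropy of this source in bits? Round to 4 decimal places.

H = −Σ pᵢ log₂ pᵢ.
−0.28·log₂(0.28) = 0.5142
−0.10·log₂(0.10) = 0.3322
−0.30·log₂(0.30) = 0.5211
−0.05·log₂(0.05) = 0.2161
−0.21·log₂(0.21) = 0.4728
−0.06·log₂(0.06) = 0.2435
Sum ≈ 2.3000 → 2.3000 bits.

2.3000 bits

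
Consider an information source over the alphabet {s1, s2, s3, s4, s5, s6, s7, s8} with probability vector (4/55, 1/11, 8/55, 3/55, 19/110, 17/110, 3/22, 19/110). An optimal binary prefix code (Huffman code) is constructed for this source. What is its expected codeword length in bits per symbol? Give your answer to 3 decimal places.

2.955 bits/symbol

Repeatedly combine the two least-probable nodes; the expected code length is the sum of the merged weights.
merge 3/55 + 4/55 → 7/55
merge 1/11 + 7/55 → 12/55
merge 3/22 + 8/55 → 31/110
merge 17/110 + 19/110 → 18/55
merge 19/110 + 12/55 → 43/110
merge 31/110 + 18/55 → 67/110
merge 43/110 + 67/110 → 1
L = 7/55 + 12/55 + 31/110 + 18/55 + 43/110 + 67/110 + 1 = 65/22 ≈ 2.955 bits/symbol.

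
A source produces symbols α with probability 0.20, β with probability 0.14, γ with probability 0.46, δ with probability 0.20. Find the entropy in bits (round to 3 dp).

1.841 bits

H = −Σ pᵢ log₂ pᵢ.
−0.20·log₂(0.20) = 0.4644
−0.14·log₂(0.14) = 0.3971
−0.46·log₂(0.46) = 0.5153
−0.20·log₂(0.20) = 0.4644
Sum ≈ 1.8412 → 1.841 bits.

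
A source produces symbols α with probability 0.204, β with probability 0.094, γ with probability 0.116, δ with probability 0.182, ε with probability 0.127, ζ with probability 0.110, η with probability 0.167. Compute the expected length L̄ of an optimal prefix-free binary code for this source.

Repeatedly combine the two least-probable nodes; the expected code length is the sum of the merged weights.
merge 47/500 + 11/100 → 51/250
merge 29/250 + 127/1000 → 243/1000
merge 167/1000 + 91/500 → 349/1000
merge 51/250 + 51/250 → 51/125
merge 243/1000 + 349/1000 → 74/125
merge 51/125 + 74/125 → 1
L = 51/250 + 243/1000 + 349/1000 + 51/125 + 74/125 + 1 = 699/250 = 2.796 bits/symbol.

2.796 bits/symbol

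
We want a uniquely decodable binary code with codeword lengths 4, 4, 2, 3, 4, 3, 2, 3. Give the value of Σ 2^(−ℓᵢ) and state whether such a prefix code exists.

With common denominator 2^4 = 16: Σ 2^(−ℓᵢ) = 1/16 + 1/16 + 4/16 + 2/16 + 1/16 + 2/16 + 4/16 + 2/16 = 17/16 = 1.0625.
Kraft's inequality requires Σ ≤ 1; here Σ = 1.0625 > 1, so no such prefix code exists.

1.0625; no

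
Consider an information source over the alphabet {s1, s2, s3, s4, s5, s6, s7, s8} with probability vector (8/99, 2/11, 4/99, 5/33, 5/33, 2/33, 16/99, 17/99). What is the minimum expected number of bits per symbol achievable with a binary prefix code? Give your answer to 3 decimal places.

Repeatedly combine the two least-probable nodes; the expected code length is the sum of the merged weights.
merge 4/99 + 2/33 → 10/99
merge 8/99 + 10/99 → 2/11
merge 5/33 + 5/33 → 10/33
merge 16/99 + 17/99 → 1/3
merge 2/11 + 2/11 → 4/11
merge 10/33 + 1/3 → 7/11
merge 4/11 + 7/11 → 1
L = 10/99 + 2/11 + 10/33 + 1/3 + 4/11 + 7/11 + 1 = 289/99 ≈ 2.919 bits/symbol.

2.919 bits/symbol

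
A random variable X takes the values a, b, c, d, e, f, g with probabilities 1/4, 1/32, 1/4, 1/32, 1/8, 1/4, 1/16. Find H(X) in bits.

Each probability is a power of 1/2, so log₂(1/p) is an integer.
H = Σ p·log₂(1/p) = 1/4·2 + 1/32·5 + 1/4·2 + 1/32·5 + 1/8·3 + 1/4·2 + 1/16·4 = 2.4375 bits.

2.4375 bits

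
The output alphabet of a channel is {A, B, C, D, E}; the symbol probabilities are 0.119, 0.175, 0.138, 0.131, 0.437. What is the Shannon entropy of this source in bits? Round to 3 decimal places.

2.106 bits

H = −Σ pᵢ log₂ pᵢ.
−0.119·log₂(0.119) = 0.3654
−0.175·log₂(0.175) = 0.4401
−0.138·log₂(0.138) = 0.3943
−0.131·log₂(0.131) = 0.3841
−0.437·log₂(0.437) = 0.5219
Sum ≈ 2.1058 → 2.106 bits.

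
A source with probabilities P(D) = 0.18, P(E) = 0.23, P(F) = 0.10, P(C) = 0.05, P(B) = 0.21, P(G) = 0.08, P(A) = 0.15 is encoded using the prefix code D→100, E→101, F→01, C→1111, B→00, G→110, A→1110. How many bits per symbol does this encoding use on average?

L̄ = Σ pᵢ·ℓᵢ = 0.18·3 + 0.23·3 + 0.10·2 + 0.05·4 + 0.21·2 + 0.08·3 + 0.15·4 = 2.89 bits/symbol.

2.89 bits/symbol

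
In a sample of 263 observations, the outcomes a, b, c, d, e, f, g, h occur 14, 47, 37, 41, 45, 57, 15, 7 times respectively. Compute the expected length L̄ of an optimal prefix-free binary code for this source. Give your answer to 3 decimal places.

Probabilities are the counts divided by 263.
Repeatedly combine the two least-probable nodes; the expected code length is the sum of the merged weights.
merge 7/263 + 14/263 → 21/263
merge 15/263 + 21/263 → 36/263
merge 36/263 + 37/263 → 73/263
merge 41/263 + 45/263 → 86/263
merge 47/263 + 57/263 → 104/263
merge 73/263 + 86/263 → 159/263
merge 104/263 + 159/263 → 1
L = 21/263 + 36/263 + 73/263 + 86/263 + 104/263 + 159/263 + 1 = 742/263 ≈ 2.821 bits/symbol.

2.821 bits/symbol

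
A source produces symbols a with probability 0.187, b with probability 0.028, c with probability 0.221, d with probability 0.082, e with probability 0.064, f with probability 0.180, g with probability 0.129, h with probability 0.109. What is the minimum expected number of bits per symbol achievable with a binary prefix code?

2.858 bits/symbol

Repeatedly combine the two least-probable nodes; the expected code length is the sum of the merged weights.
merge 7/250 + 8/125 → 23/250
merge 41/500 + 23/250 → 87/500
merge 109/1000 + 129/1000 → 119/500
merge 87/500 + 9/50 → 177/500
merge 187/1000 + 221/1000 → 51/125
merge 119/500 + 177/500 → 74/125
merge 51/125 + 74/125 → 1
L = 23/250 + 87/500 + 119/500 + 177/500 + 51/125 + 74/125 + 1 = 1429/500 = 2.858 bits/symbol.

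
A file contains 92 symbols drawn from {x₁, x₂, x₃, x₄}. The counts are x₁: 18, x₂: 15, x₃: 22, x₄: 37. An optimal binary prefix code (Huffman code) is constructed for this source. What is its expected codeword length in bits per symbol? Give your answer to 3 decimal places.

Probabilities are the counts divided by 92.
Repeatedly combine the two least-probable nodes; the expected code length is the sum of the merged weights.
merge 15/92 + 9/46 → 33/92
merge 11/46 + 33/92 → 55/92
merge 37/92 + 55/92 → 1
L = 33/92 + 55/92 + 1 = 45/23 ≈ 1.957 bits/symbol.

1.957 bits/symbol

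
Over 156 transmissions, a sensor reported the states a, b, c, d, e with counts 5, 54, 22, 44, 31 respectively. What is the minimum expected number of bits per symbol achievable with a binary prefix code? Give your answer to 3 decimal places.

Probabilities are the counts divided by 156.
Repeatedly combine the two least-probable nodes; the expected code length is the sum of the merged weights.
merge 5/156 + 11/78 → 9/52
merge 9/52 + 31/156 → 29/78
merge 11/39 + 9/26 → 49/78
merge 29/78 + 49/78 → 1
L = 9/52 + 29/78 + 49/78 + 1 = 113/52 ≈ 2.173 bits/symbol.

2.173 bits/symbol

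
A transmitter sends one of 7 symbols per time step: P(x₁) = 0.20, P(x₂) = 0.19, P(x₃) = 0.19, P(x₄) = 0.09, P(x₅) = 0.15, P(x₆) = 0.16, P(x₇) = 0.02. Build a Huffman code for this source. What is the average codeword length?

Repeatedly combine the two least-probable nodes; the expected code length is the sum of the merged weights.
merge 1/50 + 9/100 → 11/100
merge 11/100 + 3/20 → 13/50
merge 4/25 + 19/100 → 7/20
merge 19/100 + 1/5 → 39/100
merge 13/50 + 7/20 → 61/100
merge 39/100 + 61/100 → 1
L = 11/100 + 13/50 + 7/20 + 39/100 + 61/100 + 1 = 68/25 = 2.72 bits/symbol.

2.72 bits/symbol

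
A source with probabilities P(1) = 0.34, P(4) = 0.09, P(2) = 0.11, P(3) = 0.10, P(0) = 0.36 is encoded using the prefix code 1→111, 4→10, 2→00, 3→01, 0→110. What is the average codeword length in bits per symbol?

L̄ = Σ pᵢ·ℓᵢ = 0.34·3 + 0.09·2 + 0.11·2 + 0.10·2 + 0.36·3 = 2.7 bits/symbol.

2.7 bits/symbol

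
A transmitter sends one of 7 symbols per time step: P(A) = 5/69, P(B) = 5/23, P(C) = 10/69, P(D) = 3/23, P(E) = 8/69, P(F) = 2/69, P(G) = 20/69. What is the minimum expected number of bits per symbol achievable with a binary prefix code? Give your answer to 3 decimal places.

2.594 bits/symbol

Repeatedly combine the two least-probable nodes; the expected code length is the sum of the merged weights.
merge 2/69 + 5/69 → 7/69
merge 7/69 + 8/69 → 5/23
merge 3/23 + 10/69 → 19/69
merge 5/23 + 5/23 → 10/23
merge 19/69 + 20/69 → 13/23
merge 10/23 + 13/23 → 1
L = 7/69 + 5/23 + 19/69 + 10/23 + 13/23 + 1 = 179/69 ≈ 2.594 bits/symbol.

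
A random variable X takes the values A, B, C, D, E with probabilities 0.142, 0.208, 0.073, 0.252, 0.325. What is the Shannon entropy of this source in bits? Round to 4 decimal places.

2.1748 bits

H = −Σ pᵢ log₂ pᵢ.
−0.142·log₂(0.142) = 0.3999
−0.208·log₂(0.208) = 0.4712
−0.073·log₂(0.073) = 0.2756
−0.252·log₂(0.252) = 0.5011
−0.325·log₂(0.325) = 0.5270
Sum ≈ 2.1748 → 2.1748 bits.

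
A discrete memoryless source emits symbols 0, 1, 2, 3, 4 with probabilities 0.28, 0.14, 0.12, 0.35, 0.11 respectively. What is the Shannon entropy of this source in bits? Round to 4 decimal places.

H = −Σ pᵢ log₂ pᵢ.
−0.28·log₂(0.28) = 0.5142
−0.14·log₂(0.14) = 0.3971
−0.12·log₂(0.12) = 0.3671
−0.35·log₂(0.35) = 0.5301
−0.11·log₂(0.11) = 0.3503
Sum ≈ 2.1588 → 2.1588 bits.

2.1588 bits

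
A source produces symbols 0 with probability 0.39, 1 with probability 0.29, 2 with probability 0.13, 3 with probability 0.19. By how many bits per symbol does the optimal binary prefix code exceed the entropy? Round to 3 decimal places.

0.044 bits

Entropy H = −Σ p log₂ p ≈ 1.8856 bits.
Huffman merges: 13/100+19/100→8/25; 29/100+8/25→61/100; 39/100+61/100→1. L = 193/100 ≈ 1.9300.
L − H = 1.9300 − 1.8856 = 0.044 bits.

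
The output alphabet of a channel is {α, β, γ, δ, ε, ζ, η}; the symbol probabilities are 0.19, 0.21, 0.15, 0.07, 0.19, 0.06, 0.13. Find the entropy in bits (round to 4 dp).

2.6886 bits

H = −Σ pᵢ log₂ pᵢ.
−0.19·log₂(0.19) = 0.4552
−0.21·log₂(0.21) = 0.4728
−0.15·log₂(0.15) = 0.4105
−0.07·log₂(0.07) = 0.2686
−0.19·log₂(0.19) = 0.4552
−0.06·log₂(0.06) = 0.2435
−0.13·log₂(0.13) = 0.3826
Sum ≈ 2.6886 → 2.6886 bits.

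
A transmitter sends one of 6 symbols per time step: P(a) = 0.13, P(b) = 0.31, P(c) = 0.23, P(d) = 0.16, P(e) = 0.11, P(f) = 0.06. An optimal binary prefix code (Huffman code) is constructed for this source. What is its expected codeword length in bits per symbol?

2.46 bits/symbol

Repeatedly combine the two least-probable nodes; the expected code length is the sum of the merged weights.
merge 3/50 + 11/100 → 17/100
merge 13/100 + 4/25 → 29/100
merge 17/100 + 23/100 → 2/5
merge 29/100 + 31/100 → 3/5
merge 2/5 + 3/5 → 1
L = 17/100 + 29/100 + 2/5 + 3/5 + 1 = 123/50 = 2.46 bits/symbol.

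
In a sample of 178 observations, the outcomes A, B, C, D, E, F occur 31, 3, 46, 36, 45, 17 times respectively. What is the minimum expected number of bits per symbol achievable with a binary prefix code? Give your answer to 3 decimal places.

2.399 bits/symbol

Probabilities are the counts divided by 178.
Repeatedly combine the two least-probable nodes; the expected code length is the sum of the merged weights.
merge 3/178 + 17/178 → 10/89
merge 10/89 + 31/178 → 51/178
merge 18/89 + 45/178 → 81/178
merge 23/89 + 51/178 → 97/178
merge 81/178 + 97/178 → 1
L = 10/89 + 51/178 + 81/178 + 97/178 + 1 = 427/178 ≈ 2.399 bits/symbol.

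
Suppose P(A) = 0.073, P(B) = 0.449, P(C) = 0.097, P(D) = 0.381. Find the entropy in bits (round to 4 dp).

1.6512 bits

H = −Σ pᵢ log₂ pᵢ.
−0.073·log₂(0.073) = 0.2756
−0.449·log₂(0.449) = 0.5187
−0.097·log₂(0.097) = 0.3265
−0.381·log₂(0.381) = 0.5304
Sum ≈ 1.6512 → 1.6512 bits.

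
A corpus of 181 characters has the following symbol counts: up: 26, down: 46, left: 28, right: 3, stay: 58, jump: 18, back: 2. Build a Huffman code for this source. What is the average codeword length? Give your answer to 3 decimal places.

2.425 bits/symbol

Probabilities are the counts divided by 181.
Repeatedly combine the two least-probable nodes; the expected code length is the sum of the merged weights.
merge 2/181 + 3/181 → 5/181
merge 5/181 + 18/181 → 23/181
merge 23/181 + 26/181 → 49/181
merge 28/181 + 46/181 → 74/181
merge 49/181 + 58/181 → 107/181
merge 74/181 + 107/181 → 1
L = 5/181 + 23/181 + 49/181 + 74/181 + 107/181 + 1 = 439/181 ≈ 2.425 bits/symbol.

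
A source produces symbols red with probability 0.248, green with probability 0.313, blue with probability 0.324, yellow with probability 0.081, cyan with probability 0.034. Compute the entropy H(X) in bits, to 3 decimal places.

H = −Σ pᵢ log₂ pᵢ.
−0.248·log₂(0.248) = 0.4989
−0.313·log₂(0.313) = 0.5245
−0.324·log₂(0.324) = 0.5268
−0.081·log₂(0.081) = 0.2937
−0.034·log₂(0.034) = 0.1659
Sum ≈ 2.0098 → 2.010 bits.

2.010 bits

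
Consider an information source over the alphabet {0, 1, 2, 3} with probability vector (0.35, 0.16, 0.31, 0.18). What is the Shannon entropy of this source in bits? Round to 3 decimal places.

H = −Σ pᵢ log₂ pᵢ.
−0.35·log₂(0.35) = 0.5301
−0.16·log₂(0.16) = 0.4230
−0.31·log₂(0.31) = 0.5238
−0.18·log₂(0.18) = 0.4453
Sum ≈ 1.9222 → 1.922 bits.

1.922 bits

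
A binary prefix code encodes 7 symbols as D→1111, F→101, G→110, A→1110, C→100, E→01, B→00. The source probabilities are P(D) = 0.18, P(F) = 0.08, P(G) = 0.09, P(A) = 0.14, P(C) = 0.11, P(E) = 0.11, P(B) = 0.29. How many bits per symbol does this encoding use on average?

L̄ = Σ pᵢ·ℓᵢ = 0.18·4 + 0.08·3 + 0.09·3 + 0.14·4 + 0.11·3 + 0.11·2 + 0.29·2 = 2.92 bits/symbol.

2.92 bits/symbol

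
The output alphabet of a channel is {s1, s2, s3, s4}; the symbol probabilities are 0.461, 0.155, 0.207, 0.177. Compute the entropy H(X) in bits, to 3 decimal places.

H = −Σ pᵢ log₂ pᵢ.
−0.461·log₂(0.461) = 0.5150
−0.155·log₂(0.155) = 0.4169
−0.207·log₂(0.207) = 0.4704
−0.177·log₂(0.177) = 0.4422
Sum ≈ 1.8445 → 1.844 bits.

1.844 bits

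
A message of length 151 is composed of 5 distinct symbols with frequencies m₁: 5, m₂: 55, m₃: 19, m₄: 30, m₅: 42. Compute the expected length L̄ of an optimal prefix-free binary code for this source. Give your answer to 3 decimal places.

Probabilities are the counts divided by 151.
Repeatedly combine the two least-probable nodes; the expected code length is the sum of the merged weights.
merge 5/151 + 19/151 → 24/151
merge 24/151 + 30/151 → 54/151
merge 42/151 + 54/151 → 96/151
merge 55/151 + 96/151 → 1
L = 24/151 + 54/151 + 96/151 + 1 = 325/151 ≈ 2.152 bits/symbol.

2.152 bits/symbol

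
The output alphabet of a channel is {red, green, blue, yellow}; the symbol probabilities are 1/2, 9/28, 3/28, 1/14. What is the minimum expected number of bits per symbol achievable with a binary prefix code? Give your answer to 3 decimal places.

1.679 bits/symbol

Repeatedly combine the two least-probable nodes; the expected code length is the sum of the merged weights.
merge 1/14 + 3/28 → 5/28
merge 5/28 + 9/28 → 1/2
merge 1/2 + 1/2 → 1
L = 5/28 + 1/2 + 1 = 47/28 ≈ 1.679 bits/symbol.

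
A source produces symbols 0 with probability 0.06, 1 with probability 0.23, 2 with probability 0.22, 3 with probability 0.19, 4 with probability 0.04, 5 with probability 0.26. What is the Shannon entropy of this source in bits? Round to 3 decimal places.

2.358 bits

H = −Σ pᵢ log₂ pᵢ.
−0.06·log₂(0.06) = 0.2435
−0.23·log₂(0.23) = 0.4877
−0.22·log₂(0.22) = 0.4806
−0.19·log₂(0.19) = 0.4552
−0.04·log₂(0.04) = 0.1858
−0.26·log₂(0.26) = 0.5053
Sum ≈ 2.3580 → 2.358 bits.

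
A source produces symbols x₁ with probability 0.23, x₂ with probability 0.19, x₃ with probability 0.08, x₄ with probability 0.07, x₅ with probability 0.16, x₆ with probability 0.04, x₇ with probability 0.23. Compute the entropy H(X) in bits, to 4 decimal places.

H = −Σ pᵢ log₂ pᵢ.
−0.23·log₂(0.23) = 0.4877
−0.19·log₂(0.19) = 0.4552
−0.08·log₂(0.08) = 0.2915
−0.07·log₂(0.07) = 0.2686
−0.16·log₂(0.16) = 0.4230
−0.04·log₂(0.04) = 0.1858
−0.23·log₂(0.23) = 0.4877
Sum ≈ 2.5994 → 2.5994 bits.

2.5994 bits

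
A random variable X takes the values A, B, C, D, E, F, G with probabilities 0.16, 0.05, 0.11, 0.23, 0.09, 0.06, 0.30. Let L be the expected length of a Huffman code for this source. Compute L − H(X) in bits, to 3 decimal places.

0.026 bits

Entropy H = −Σ p log₂ p ≈ 2.5543 bits.
Huffman merges: 1/20+3/50→11/100; 9/100+11/100→1/5; 11/100+4/25→27/100; 1/5+23/100→43/100; 27/100+3/10→57/100; 43/100+57/100→1. L = 129/50 ≈ 2.5800.
L − H = 2.5800 − 2.5543 = 0.026 bits.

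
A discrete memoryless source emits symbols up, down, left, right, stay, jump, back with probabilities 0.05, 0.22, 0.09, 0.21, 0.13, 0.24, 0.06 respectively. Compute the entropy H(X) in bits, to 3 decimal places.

2.602 bits

H = −Σ pᵢ log₂ pᵢ.
−0.05·log₂(0.05) = 0.2161
−0.22·log₂(0.22) = 0.4806
−0.09·log₂(0.09) = 0.3127
−0.21·log₂(0.21) = 0.4728
−0.13·log₂(0.13) = 0.3826
−0.24·log₂(0.24) = 0.4941
−0.06·log₂(0.06) = 0.2435
Sum ≈ 2.6025 → 2.602 bits.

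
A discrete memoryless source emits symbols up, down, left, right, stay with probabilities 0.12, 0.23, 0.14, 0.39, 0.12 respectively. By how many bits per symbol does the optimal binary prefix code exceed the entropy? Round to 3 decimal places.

Entropy H = −Σ p log₂ p ≈ 2.1487 bits.
Huffman merges: 3/25+3/25→6/25; 7/50+23/100→37/100; 6/25+37/100→61/100; 39/100+61/100→1. L = 111/50 ≈ 2.2200.
L − H = 2.2200 − 2.1487 = 0.071 bits.

0.071 bits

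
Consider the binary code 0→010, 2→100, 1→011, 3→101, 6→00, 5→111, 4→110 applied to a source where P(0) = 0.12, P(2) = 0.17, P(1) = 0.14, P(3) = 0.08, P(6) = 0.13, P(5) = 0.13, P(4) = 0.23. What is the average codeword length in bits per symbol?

2.87 bits/symbol

L̄ = Σ pᵢ·ℓᵢ = 0.12·3 + 0.17·3 + 0.14·3 + 0.08·3 + 0.13·2 + 0.13·3 + 0.23·3 = 2.87 bits/symbol.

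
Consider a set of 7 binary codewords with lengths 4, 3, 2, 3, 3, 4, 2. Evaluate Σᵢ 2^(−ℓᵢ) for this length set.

1

With common denominator 2^4 = 16: Σ 2^(−ℓᵢ) = 1/16 + 2/16 + 4/16 + 2/16 + 2/16 + 1/16 + 4/16 = 16/16 = 1.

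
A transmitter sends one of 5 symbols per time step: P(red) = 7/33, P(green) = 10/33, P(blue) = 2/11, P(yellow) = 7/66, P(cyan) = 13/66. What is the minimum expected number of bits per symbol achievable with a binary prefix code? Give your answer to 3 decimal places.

Repeatedly combine the two least-probable nodes; the expected code length is the sum of the merged weights.
merge 7/66 + 2/11 → 19/66
merge 13/66 + 7/33 → 9/22
merge 19/66 + 10/33 → 13/22
merge 9/22 + 13/22 → 1
L = 19/66 + 9/22 + 13/22 + 1 = 151/66 ≈ 2.288 bits/symbol.

2.288 bits/symbol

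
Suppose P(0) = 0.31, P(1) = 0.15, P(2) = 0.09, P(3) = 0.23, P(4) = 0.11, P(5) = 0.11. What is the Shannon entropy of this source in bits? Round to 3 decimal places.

H = −Σ pᵢ log₂ pᵢ.
−0.31·log₂(0.31) = 0.5238
−0.15·log₂(0.15) = 0.4105
−0.09·log₂(0.09) = 0.3127
−0.23·log₂(0.23) = 0.4877
−0.11·log₂(0.11) = 0.3503
−0.11·log₂(0.11) = 0.3503
Sum ≈ 2.4352 → 2.435 bits.

2.435 bits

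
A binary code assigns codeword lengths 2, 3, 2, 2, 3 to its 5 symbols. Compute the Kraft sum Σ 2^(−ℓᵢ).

With common denominator 2^3 = 8: Σ 2^(−ℓᵢ) = 2/8 + 1/8 + 2/8 + 2/8 + 1/8 = 8/8 = 1.

1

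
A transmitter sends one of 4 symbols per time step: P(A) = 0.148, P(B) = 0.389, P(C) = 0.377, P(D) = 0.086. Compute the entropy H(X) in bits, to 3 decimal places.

1.773 bits

H = −Σ pᵢ log₂ pᵢ.
−0.148·log₂(0.148) = 0.4079
−0.389·log₂(0.389) = 0.5299
−0.377·log₂(0.377) = 0.5306
−0.086·log₂(0.086) = 0.3044
Sum ≈ 1.7728 → 1.773 bits.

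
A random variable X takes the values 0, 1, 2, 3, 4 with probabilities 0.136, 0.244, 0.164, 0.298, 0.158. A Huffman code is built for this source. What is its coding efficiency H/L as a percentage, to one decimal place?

98.4%

Entropy H = −Σ p log₂ p ≈ 2.2568 bits.
Huffman merges: 17/125+79/500→147/500; 41/250+61/250→51/125; 147/500+149/500→74/125; 51/125+74/125→1. L = 1147/500 ≈ 2.2940.
Efficiency = H/L = 2.2568/2.2940 = 98.4%.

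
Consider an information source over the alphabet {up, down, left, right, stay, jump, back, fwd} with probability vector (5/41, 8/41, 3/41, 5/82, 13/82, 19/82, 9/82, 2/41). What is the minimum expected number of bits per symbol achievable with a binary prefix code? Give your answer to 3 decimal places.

2.866 bits/symbol

Repeatedly combine the two least-probable nodes; the expected code length is the sum of the merged weights.
merge 2/41 + 5/82 → 9/82
merge 3/41 + 9/82 → 15/82
merge 9/82 + 5/41 → 19/82
merge 13/82 + 15/82 → 14/41
merge 8/41 + 19/82 → 35/82
merge 19/82 + 14/41 → 47/82
merge 35/82 + 47/82 → 1
L = 9/82 + 15/82 + 19/82 + 14/41 + 35/82 + 47/82 + 1 = 235/82 ≈ 2.866 bits/symbol.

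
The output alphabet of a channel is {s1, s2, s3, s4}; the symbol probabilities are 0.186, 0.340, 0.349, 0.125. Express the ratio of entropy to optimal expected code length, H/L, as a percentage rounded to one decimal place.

96.1%

Entropy H = −Σ p log₂ p ≈ 1.8856 bits.
Huffman merges: 1/8+93/500→311/1000; 311/1000+17/50→651/1000; 349/1000+651/1000→1. L = 981/500 ≈ 1.9620.
Efficiency = H/L = 1.8856/1.9620 = 96.1%.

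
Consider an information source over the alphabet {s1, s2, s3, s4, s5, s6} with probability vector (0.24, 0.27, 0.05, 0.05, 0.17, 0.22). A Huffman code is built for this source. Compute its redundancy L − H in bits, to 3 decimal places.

0.018 bits

Entropy H = −Σ p log₂ p ≈ 2.3515 bits.
Huffman merges: 1/20+1/20→1/10; 1/10+17/100→27/100; 11/50+6/25→23/50; 27/100+27/100→27/50; 23/50+27/50→1. L = 237/100 ≈ 2.3700.
L − H = 2.3700 − 2.3515 = 0.018 bits.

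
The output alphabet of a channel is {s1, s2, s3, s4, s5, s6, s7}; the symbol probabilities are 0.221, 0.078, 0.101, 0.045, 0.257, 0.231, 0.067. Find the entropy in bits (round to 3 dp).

2.557 bits

H = −Σ pᵢ log₂ pᵢ.
−0.221·log₂(0.221) = 0.4813
−0.078·log₂(0.078) = 0.2871
−0.101·log₂(0.101) = 0.3341
−0.045·log₂(0.045) = 0.2013
−0.257·log₂(0.257) = 0.5038
−0.231·log₂(0.231) = 0.4883
−0.067·log₂(0.067) = 0.2613
Sum ≈ 2.5572 → 2.557 bits.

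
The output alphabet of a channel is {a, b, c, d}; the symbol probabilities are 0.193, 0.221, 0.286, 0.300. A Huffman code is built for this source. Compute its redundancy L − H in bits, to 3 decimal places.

0.023 bits

Entropy H = −Σ p log₂ p ≈ 1.9769 bits.
Huffman merges: 193/1000+221/1000→207/500; 143/500+3/10→293/500; 207/500+293/500→1. L = 2 ≈ 2.0000.
L − H = 2.0000 − 1.9769 = 0.023 bits.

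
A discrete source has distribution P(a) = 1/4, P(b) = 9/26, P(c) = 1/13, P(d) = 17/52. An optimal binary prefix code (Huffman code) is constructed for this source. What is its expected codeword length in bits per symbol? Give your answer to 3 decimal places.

1.981 bits/symbol

Repeatedly combine the two least-probable nodes; the expected code length is the sum of the merged weights.
merge 1/13 + 1/4 → 17/52
merge 17/52 + 17/52 → 17/26
merge 9/26 + 17/26 → 1
L = 17/52 + 17/26 + 1 = 103/52 ≈ 1.981 bits/symbol.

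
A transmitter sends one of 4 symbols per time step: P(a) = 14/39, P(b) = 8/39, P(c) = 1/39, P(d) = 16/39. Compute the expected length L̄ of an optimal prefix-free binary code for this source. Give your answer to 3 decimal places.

1.821 bits/symbol

Repeatedly combine the two least-probable nodes; the expected code length is the sum of the merged weights.
merge 1/39 + 8/39 → 3/13
merge 3/13 + 14/39 → 23/39
merge 16/39 + 23/39 → 1
L = 3/13 + 23/39 + 1 = 71/39 ≈ 1.821 bits/symbol.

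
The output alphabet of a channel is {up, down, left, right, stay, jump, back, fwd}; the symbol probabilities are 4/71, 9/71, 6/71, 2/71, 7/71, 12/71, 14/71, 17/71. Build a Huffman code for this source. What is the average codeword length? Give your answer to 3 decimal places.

Repeatedly combine the two least-probable nodes; the expected code length is the sum of the merged weights.
merge 2/71 + 4/71 → 6/71
merge 6/71 + 6/71 → 12/71
merge 7/71 + 9/71 → 16/71
merge 12/71 + 12/71 → 24/71
merge 14/71 + 16/71 → 30/71
merge 17/71 + 24/71 → 41/71
merge 30/71 + 41/71 → 1
L = 6/71 + 12/71 + 16/71 + 24/71 + 30/71 + 41/71 + 1 = 200/71 ≈ 2.817 bits/symbol.

2.817 bits/symbol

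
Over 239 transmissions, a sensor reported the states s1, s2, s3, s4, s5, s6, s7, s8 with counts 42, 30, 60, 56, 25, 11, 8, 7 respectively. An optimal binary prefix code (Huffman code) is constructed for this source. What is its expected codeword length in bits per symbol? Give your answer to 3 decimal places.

2.686 bits/symbol

Probabilities are the counts divided by 239.
Repeatedly combine the two least-probable nodes; the expected code length is the sum of the merged weights.
merge 7/239 + 8/239 → 15/239
merge 11/239 + 15/239 → 26/239
merge 25/239 + 26/239 → 51/239
merge 30/239 + 42/239 → 72/239
merge 51/239 + 56/239 → 107/239
merge 60/239 + 72/239 → 132/239
merge 107/239 + 132/239 → 1
L = 15/239 + 26/239 + 51/239 + 72/239 + 107/239 + 132/239 + 1 = 642/239 ≈ 2.686 bits/symbol.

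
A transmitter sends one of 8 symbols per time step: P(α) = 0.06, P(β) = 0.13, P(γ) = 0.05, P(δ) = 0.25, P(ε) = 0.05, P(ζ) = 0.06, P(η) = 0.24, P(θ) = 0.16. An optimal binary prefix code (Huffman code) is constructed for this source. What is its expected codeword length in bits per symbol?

Repeatedly combine the two least-probable nodes; the expected code length is the sum of the merged weights.
merge 1/20 + 1/20 → 1/10
merge 3/50 + 3/50 → 3/25
merge 1/10 + 3/25 → 11/50
merge 13/100 + 4/25 → 29/100
merge 11/50 + 6/25 → 23/50
merge 1/4 + 29/100 → 27/50
merge 23/50 + 27/50 → 1
L = 1/10 + 3/25 + 11/50 + 29/100 + 23/50 + 27/50 + 1 = 273/100 = 2.73 bits/symbol.

2.73 bits/symbol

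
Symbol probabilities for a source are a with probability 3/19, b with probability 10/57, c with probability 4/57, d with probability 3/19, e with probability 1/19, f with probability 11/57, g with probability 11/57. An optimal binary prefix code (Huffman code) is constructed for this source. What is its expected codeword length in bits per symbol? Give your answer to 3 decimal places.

2.737 bits/symbol

Repeatedly combine the two least-probable nodes; the expected code length is the sum of the merged weights.
merge 1/19 + 4/57 → 7/57
merge 7/57 + 3/19 → 16/57
merge 3/19 + 10/57 → 1/3
merge 11/57 + 11/57 → 22/57
merge 16/57 + 1/3 → 35/57
merge 22/57 + 35/57 → 1
L = 7/57 + 16/57 + 1/3 + 22/57 + 35/57 + 1 = 52/19 ≈ 2.737 bits/symbol.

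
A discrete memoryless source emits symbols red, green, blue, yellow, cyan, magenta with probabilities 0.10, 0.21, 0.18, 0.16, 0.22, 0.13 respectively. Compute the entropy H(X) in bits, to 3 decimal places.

H = −Σ pᵢ log₂ pᵢ.
−0.10·log₂(0.10) = 0.3322
−0.21·log₂(0.21) = 0.4728
−0.18·log₂(0.18) = 0.4453
−0.16·log₂(0.16) = 0.4230
−0.22·log₂(0.22) = 0.4806
−0.13·log₂(0.13) = 0.3826
Sum ≈ 2.5366 → 2.537 bits.

2.537 bits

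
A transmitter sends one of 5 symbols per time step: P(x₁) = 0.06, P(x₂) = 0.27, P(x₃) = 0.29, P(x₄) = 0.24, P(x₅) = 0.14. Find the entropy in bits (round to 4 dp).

H = −Σ pᵢ log₂ pᵢ.
−0.06·log₂(0.06) = 0.2435
−0.27·log₂(0.27) = 0.5100
−0.29·log₂(0.29) = 0.5179
−0.24·log₂(0.24) = 0.4941
−0.14·log₂(0.14) = 0.3971
Sum ≈ 2.1627 → 2.1627 bits.

2.1627 bits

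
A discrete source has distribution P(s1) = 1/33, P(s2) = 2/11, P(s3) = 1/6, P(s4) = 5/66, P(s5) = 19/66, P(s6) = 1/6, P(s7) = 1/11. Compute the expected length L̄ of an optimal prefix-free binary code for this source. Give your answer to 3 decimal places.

Repeatedly combine the two least-probable nodes; the expected code length is the sum of the merged weights.
merge 1/33 + 5/66 → 7/66
merge 1/11 + 7/66 → 13/66
merge 1/6 + 1/6 → 1/3
merge 2/11 + 13/66 → 25/66
merge 19/66 + 1/3 → 41/66
merge 25/66 + 41/66 → 1
L = 7/66 + 13/66 + 1/3 + 25/66 + 41/66 + 1 = 29/11 ≈ 2.636 bits/symbol.

2.636 bits/symbol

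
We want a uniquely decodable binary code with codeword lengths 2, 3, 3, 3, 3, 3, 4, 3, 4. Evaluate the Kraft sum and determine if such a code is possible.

1.125; no

With common denominator 2^4 = 16: Σ 2^(−ℓᵢ) = 4/16 + 2/16 + 2/16 + 2/16 + 2/16 + 2/16 + 1/16 + 2/16 + 1/16 = 18/16 = 1.125.
Kraft's inequality requires Σ ≤ 1; here Σ = 1.125 > 1, so no such prefix code exists.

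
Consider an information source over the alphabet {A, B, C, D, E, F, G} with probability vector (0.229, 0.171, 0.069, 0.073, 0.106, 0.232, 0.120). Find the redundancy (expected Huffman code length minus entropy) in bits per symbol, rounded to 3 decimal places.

Entropy H = −Σ p log₂ p ≈ 2.6638 bits.
Huffman merges: 69/1000+73/1000→71/500; 53/500+3/25→113/500; 71/500+171/1000→313/1000; 113/500+229/1000→91/200; 29/125+313/1000→109/200; 91/200+109/200→1. L = 2681/1000 ≈ 2.6810.
L − H = 2.6810 − 2.6638 = 0.017 bits.

0.017 bits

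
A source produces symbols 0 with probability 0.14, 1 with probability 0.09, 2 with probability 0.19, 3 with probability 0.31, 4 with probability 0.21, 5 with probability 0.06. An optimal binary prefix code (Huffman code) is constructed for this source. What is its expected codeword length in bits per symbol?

2.44 bits/symbol

Repeatedly combine the two least-probable nodes; the expected code length is the sum of the merged weights.
merge 3/50 + 9/100 → 3/20
merge 7/50 + 3/20 → 29/100
merge 19/100 + 21/100 → 2/5
merge 29/100 + 31/100 → 3/5
merge 2/5 + 3/5 → 1
L = 3/20 + 29/100 + 2/5 + 3/5 + 1 = 61/25 = 2.44 bits/symbol.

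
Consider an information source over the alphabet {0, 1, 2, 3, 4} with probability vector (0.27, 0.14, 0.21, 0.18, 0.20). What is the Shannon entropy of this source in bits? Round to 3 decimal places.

H = −Σ pᵢ log₂ pᵢ.
−0.27·log₂(0.27) = 0.5100
−0.14·log₂(0.14) = 0.3971
−0.21·log₂(0.21) = 0.4728
−0.18·log₂(0.18) = 0.4453
−0.20·log₂(0.20) = 0.4644
Sum ≈ 2.2896 → 2.290 bits.

2.290 bits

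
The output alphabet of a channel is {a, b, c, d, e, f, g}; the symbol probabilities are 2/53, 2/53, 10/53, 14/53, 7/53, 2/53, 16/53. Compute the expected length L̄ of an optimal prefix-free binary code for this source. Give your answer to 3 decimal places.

Repeatedly combine the two least-probable nodes; the expected code length is the sum of the merged weights.
merge 2/53 + 2/53 → 4/53
merge 2/53 + 4/53 → 6/53
merge 6/53 + 7/53 → 13/53
merge 10/53 + 13/53 → 23/53
merge 14/53 + 16/53 → 30/53
merge 23/53 + 30/53 → 1
L = 4/53 + 6/53 + 13/53 + 23/53 + 30/53 + 1 = 129/53 ≈ 2.434 bits/symbol.

2.434 bits/symbol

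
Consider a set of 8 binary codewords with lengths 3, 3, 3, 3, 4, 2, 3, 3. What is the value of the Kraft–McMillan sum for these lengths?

1.0625

With common denominator 2^4 = 16: Σ 2^(−ℓᵢ) = 2/16 + 2/16 + 2/16 + 2/16 + 1/16 + 4/16 + 2/16 + 2/16 = 17/16 = 1.0625.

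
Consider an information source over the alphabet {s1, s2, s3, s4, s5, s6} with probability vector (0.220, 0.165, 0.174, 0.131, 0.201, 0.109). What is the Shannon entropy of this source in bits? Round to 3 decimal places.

H = −Σ pᵢ log₂ pᵢ.
−0.220·log₂(0.220) = 0.4806
−0.165·log₂(0.165) = 0.4289
−0.174·log₂(0.174) = 0.4390
−0.131·log₂(0.131) = 0.3841
−0.201·log₂(0.201) = 0.4653
−0.109·log₂(0.109) = 0.3485
Sum ≈ 2.5464 → 2.546 bits.

2.546 bits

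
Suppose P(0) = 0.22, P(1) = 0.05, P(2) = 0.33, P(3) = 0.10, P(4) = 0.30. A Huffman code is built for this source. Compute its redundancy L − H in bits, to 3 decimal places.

0.072 bits

Entropy H = −Σ p log₂ p ≈ 2.0778 bits.
Huffman merges: 1/20+1/10→3/20; 3/20+11/50→37/100; 3/10+33/100→63/100; 37/100+63/100→1. L = 43/20 ≈ 2.1500.
L − H = 2.1500 − 2.0778 = 0.072 bits.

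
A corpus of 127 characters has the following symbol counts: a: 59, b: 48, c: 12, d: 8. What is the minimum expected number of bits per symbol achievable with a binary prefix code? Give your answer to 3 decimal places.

Probabilities are the counts divided by 127.
Repeatedly combine the two least-probable nodes; the expected code length is the sum of the merged weights.
merge 8/127 + 12/127 → 20/127
merge 20/127 + 48/127 → 68/127
merge 59/127 + 68/127 → 1
L = 20/127 + 68/127 + 1 = 215/127 ≈ 1.693 bits/symbol.

1.693 bits/symbol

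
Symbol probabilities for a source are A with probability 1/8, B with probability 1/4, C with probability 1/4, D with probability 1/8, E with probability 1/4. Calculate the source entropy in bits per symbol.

2.25 bits

Each probability is a power of 1/2, so log₂(1/p) is an integer.
H = Σ p·log₂(1/p) = 1/8·3 + 1/4·2 + 1/4·2 + 1/8·3 + 1/4·2 = 2.25 bits.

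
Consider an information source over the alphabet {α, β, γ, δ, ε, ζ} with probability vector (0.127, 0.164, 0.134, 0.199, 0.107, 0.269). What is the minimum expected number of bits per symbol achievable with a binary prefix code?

2.532 bits/symbol

Repeatedly combine the two least-probable nodes; the expected code length is the sum of the merged weights.
merge 107/1000 + 127/1000 → 117/500
merge 67/500 + 41/250 → 149/500
merge 199/1000 + 117/500 → 433/1000
merge 269/1000 + 149/500 → 567/1000
merge 433/1000 + 567/1000 → 1
L = 117/500 + 149/500 + 433/1000 + 567/1000 + 1 = 633/250 = 2.532 bits/symbol.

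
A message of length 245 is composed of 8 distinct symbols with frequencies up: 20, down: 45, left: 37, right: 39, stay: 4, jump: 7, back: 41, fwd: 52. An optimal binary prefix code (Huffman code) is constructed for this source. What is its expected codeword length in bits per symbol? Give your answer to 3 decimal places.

Probabilities are the counts divided by 245.
Repeatedly combine the two least-probable nodes; the expected code length is the sum of the merged weights.
merge 4/245 + 1/35 → 11/245
merge 11/245 + 4/49 → 31/245
merge 31/245 + 37/245 → 68/245
merge 39/245 + 41/245 → 16/49
merge 9/49 + 52/245 → 97/245
merge 68/245 + 16/49 → 148/245
merge 97/245 + 148/245 → 1
L = 11/245 + 31/245 + 68/245 + 16/49 + 97/245 + 148/245 + 1 = 136/49 ≈ 2.776 bits/symbol.

2.776 bits/symbol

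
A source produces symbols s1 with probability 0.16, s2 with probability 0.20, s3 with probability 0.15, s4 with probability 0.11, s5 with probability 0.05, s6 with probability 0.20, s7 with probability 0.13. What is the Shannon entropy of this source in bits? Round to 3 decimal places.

2.711 bits

H = −Σ pᵢ log₂ pᵢ.
−0.16·log₂(0.16) = 0.4230
−0.20·log₂(0.20) = 0.4644
−0.15·log₂(0.15) = 0.4105
−0.11·log₂(0.11) = 0.3503
−0.05·log₂(0.05) = 0.2161
−0.20·log₂(0.20) = 0.4644
−0.13·log₂(0.13) = 0.3826
Sum ≈ 2.7114 → 2.711 bits.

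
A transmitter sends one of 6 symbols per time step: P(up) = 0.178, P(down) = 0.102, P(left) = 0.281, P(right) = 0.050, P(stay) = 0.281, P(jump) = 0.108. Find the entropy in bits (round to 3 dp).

H = −Σ pᵢ log₂ pᵢ.
−0.178·log₂(0.178) = 0.4432
−0.102·log₂(0.102) = 0.3359
−0.281·log₂(0.281) = 0.5146
−0.050·log₂(0.050) = 0.2161
−0.281·log₂(0.281) = 0.5146
−0.108·log₂(0.108) = 0.3468
Sum ≈ 2.3712 → 2.371 bits.

2.371 bits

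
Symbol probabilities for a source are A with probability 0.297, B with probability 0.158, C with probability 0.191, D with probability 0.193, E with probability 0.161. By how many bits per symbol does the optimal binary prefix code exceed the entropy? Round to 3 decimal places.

Entropy H = −Σ p log₂ p ≈ 2.2792 bits.
Huffman merges: 79/500+161/1000→319/1000; 191/1000+193/1000→48/125; 297/1000+319/1000→77/125; 48/125+77/125→1. L = 2319/1000 ≈ 2.3190.
L − H = 2.3190 − 2.2792 = 0.040 bits.

0.040 bits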